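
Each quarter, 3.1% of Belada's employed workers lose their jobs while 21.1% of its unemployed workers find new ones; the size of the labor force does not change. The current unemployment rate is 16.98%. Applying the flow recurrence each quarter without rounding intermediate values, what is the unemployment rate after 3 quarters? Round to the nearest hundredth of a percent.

Unemployment rate after three quarters ≈ 14.63%.

With a fixed labor force, u_{t+1} = u_t + s·(1−u_t) − f·u_t = u_t·(1−s−f) + s.
Here 1−s−f = 0.758 and s = 0.031.
u_1 = 0.169800 × 0.758 + 0.031 = 0.159708.
u_2 = 0.159708 × 0.758 + 0.031 = 0.152059.
u_3 = 0.152059 × 0.758 + 0.031 = 0.146261.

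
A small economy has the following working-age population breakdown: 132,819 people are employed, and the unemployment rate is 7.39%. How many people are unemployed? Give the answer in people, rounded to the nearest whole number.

About 10,599 are unemployed.

Let U be the number unemployed. The labor force is E + U, and U/(E+U) = 0.0739.
So U = 0.0739 × 132,819 / (1 − 0.0739) = 9815.32 / 0.9261 ≈ 10,599.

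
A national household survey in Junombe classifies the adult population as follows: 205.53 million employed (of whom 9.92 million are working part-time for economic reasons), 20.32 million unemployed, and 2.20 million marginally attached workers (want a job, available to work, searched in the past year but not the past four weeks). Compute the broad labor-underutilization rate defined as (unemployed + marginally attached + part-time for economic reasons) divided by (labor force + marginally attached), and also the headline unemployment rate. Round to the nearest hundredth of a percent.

Broad underutilization rate ≈ 14.22%; headline unemployment rate ≈ 9.00%.

Labor force = 205.53 + 20.32 = 225.85 million.
Numerator = 20.32 + 2.20 + 9.92 = 32.44 million.
Denominator = 225.85 + 2.20 = 228.05 million.
Broad rate = 32.44 / 228.05 = 14.22%.
Headline unemployment rate = 20.32 / 225.85 = 9.00%.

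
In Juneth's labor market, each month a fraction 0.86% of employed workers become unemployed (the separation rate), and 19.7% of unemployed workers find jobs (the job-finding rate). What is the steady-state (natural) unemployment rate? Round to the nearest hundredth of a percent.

At steady state the flows balance: s·E = f·U, so U/(E+U) = s/(s+f).
u* = 0.86 / (0.86 + 19.7) = 0.86 / 20.56 = 4.18%.

Steady-state unemployment rate ≈ 4.18%.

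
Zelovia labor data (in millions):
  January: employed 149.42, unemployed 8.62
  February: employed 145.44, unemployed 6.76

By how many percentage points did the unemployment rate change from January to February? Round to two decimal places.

The unemployment rate changed by −1.01 percentage points.

January: labor force = 149.42 + 8.62 = 158.04; u = 8.62/158.04 = 5.45%.
February: labor force = 145.44 + 6.76 = 152.20; u = 6.76/152.20 = 4.44%.
Change = 4.44% − 5.45% = −1.01 pp.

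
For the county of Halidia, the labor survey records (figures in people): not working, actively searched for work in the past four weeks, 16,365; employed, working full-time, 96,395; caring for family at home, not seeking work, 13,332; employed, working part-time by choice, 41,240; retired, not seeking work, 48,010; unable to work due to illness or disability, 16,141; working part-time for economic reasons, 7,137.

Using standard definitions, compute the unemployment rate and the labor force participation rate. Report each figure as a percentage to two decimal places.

Employed = 96,395 + 41,240 + 7,137 = 144,772 (anyone who worked, including part-time for economic reasons, counts as employed).
Unemployed = 16,365.
Labor force = 144,772 + 16,365 = 161,137.
Not in labor force = 13,332 + 48,010 + 16,141 = 77,483 (those not working and not actively searching are outside the labor force).
Civilian working-age population = 161,137 + 77,483 = 238,620.
Unemployment rate = 16,365 / 161,137 = 10.16%.
Labor force participation rate = 161,137 / 238,620 = 67.53%.

Unemployment rate ≈ 10.16%; labor force participation rate ≈ 67.53%.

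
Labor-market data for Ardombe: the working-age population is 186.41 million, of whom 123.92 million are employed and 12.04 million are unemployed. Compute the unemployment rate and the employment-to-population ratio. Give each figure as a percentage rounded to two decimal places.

Labor force = employed + unemployed = 123.92 + 12.04 = 135.96 million.
Unemployment rate = 12.04 / 135.96 = 8.86%.
Employment-population ratio = 123.92 / 186.41 = 66.48%.

Unemployment rate ≈ 8.86%; employment-population ratio ≈ 66.48%.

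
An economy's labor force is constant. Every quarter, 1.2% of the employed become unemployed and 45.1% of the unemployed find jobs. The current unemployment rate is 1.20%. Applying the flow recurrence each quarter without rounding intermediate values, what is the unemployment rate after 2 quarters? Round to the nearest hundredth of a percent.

Unemployment rate after two quarters ≈ 2.19%.

With a fixed labor force, u_{t+1} = u_t + s·(1−u_t) − f·u_t = u_t·(1−s−f) + s.
Here 1−s−f = 0.537 and s = 0.012.
u_1 = 0.012000 × 0.537 + 0.012 = 0.018444.
u_2 = 0.018444 × 0.537 + 0.012 = 0.021904.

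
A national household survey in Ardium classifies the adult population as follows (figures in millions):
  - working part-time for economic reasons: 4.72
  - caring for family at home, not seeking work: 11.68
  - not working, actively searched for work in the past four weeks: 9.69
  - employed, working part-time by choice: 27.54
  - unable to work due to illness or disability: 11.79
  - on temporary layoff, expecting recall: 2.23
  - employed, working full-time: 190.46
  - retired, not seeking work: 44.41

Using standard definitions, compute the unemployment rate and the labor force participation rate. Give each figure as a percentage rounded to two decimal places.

Unemployment rate ≈ 5.08%; labor force participation rate ≈ 77.56%.

Employed = 4.72 + 27.54 + 190.46 = 222.72 million (anyone who worked, including part-time for economic reasons, counts as employed).
Unemployed = 9.69 + 2.23 = 11.92 million (jobless and actively searching, or on temporary layoff).
Labor force = 222.72 + 11.92 = 234.64 million.
Not in labor force = 11.68 + 11.79 + 44.41 = 67.88 million (those not working and not actively searching are outside the labor force).
Civilian working-age population = 234.64 + 67.88 = 302.52 million.
Unemployment rate = 11.92 / 234.64 = 5.08%.
Labor force participation rate = 234.64 / 302.52 = 77.56%.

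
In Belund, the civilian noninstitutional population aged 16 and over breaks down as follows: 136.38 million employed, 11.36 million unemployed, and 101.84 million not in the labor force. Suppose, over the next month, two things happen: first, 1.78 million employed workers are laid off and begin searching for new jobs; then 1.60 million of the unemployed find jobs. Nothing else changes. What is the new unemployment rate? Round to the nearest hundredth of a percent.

Initially, labor force = 136.38 + 11.36 = 147.74 million, so u = 11.36/147.74 = 7.69%.
After the first change, employed falls and unemployed rises by 1.78; labor force unchanged → E = 134.60, U = 13.14, labor force = 147.74 million.
After the second change, unemployed falls and employed rises by 1.60; labor force unchanged → E = 136.20, U = 11.54, labor force = 147.74 million.
New unemployment rate = 11.54 / 147.74 = 7.81%.

New unemployment rate ≈ 7.81%.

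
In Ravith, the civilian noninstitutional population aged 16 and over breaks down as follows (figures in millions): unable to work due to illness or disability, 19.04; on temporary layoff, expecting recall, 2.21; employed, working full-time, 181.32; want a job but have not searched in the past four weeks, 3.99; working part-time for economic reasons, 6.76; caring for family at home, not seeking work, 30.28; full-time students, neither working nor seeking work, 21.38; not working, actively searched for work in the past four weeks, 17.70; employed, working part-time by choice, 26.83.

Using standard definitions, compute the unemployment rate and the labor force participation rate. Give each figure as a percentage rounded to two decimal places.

Unemployment rate ≈ 8.48%; labor force participation rate ≈ 75.87%.

Employed = 181.32 + 6.76 + 26.83 = 214.91 million (anyone who worked, including part-time for economic reasons, counts as employed).
Unemployed = 2.21 + 17.70 = 19.91 million (jobless and actively searching, or on temporary layoff).
Labor force = 214.91 + 19.91 = 234.82 million.
Not in labor force = 19.04 + 3.99 + 30.28 + 21.38 = 74.69 million (those not working and not actively searching are outside the labor force — including those who want a job but have given up searching).
Civilian working-age population = 234.82 + 74.69 = 309.51 million.
Unemployment rate = 19.91 / 234.82 = 8.48%.
Labor force participation rate = 234.82 / 309.51 = 75.87%.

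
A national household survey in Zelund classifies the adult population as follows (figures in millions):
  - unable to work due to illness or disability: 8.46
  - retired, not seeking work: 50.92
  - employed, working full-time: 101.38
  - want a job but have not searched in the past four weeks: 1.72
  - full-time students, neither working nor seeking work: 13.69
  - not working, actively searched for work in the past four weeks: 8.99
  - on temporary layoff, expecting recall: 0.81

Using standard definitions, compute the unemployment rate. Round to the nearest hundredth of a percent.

Employed = 101.38 million.
Unemployed = 8.99 + 0.81 = 9.80 million (jobless and actively searching, or on temporary layoff).
Labor force = 101.38 + 9.80 = 111.18 million.
Unemployment rate = 9.80 / 111.18 = 8.81%.

Unemployment rate ≈ 8.81%.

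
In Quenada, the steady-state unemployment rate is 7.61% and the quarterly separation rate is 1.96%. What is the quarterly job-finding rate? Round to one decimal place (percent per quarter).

From u* = s/(s+f): f = s·(1−u)/u.
f = 1.96 × (1 − 0.0761) / 0.0761 = 1.8108 / 0.0761 ≈ 23.8% per quarter.

Job-finding rate ≈ 23.8% per quarter.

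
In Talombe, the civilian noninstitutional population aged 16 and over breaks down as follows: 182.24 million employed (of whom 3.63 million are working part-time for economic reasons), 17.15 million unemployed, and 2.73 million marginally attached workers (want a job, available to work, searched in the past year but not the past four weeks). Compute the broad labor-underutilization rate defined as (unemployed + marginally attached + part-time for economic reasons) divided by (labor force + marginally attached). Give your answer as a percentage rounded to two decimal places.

Broad underutilization rate ≈ 11.63%.

Labor force = 182.24 + 17.15 = 199.39 million.
Numerator = 17.15 + 2.73 + 3.63 = 23.51 million.
Denominator = 199.39 + 2.73 = 202.12 million.
Broad rate = 23.51 / 202.12 = 11.63%.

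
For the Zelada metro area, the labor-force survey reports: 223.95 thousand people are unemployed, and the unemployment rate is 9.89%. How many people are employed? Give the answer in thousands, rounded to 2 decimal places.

About 2,040.46 thousand are employed.

Labor force = U / u = 223.95 / 0.0989 ≈ 2,264.41 thousand.
Employed = labor force − unemployed = 2,264.41 − 223.95 = 2,040.46 thousand.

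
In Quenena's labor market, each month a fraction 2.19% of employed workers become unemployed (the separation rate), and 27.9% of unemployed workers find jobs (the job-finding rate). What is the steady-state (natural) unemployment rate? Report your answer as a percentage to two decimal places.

At steady state the flows balance: s·E = f·U, so U/(E+U) = s/(s+f).
u* = 2.19 / (2.19 + 27.9) = 2.19 / 30.09 = 7.28%.

Steady-state unemployment rate ≈ 7.28%.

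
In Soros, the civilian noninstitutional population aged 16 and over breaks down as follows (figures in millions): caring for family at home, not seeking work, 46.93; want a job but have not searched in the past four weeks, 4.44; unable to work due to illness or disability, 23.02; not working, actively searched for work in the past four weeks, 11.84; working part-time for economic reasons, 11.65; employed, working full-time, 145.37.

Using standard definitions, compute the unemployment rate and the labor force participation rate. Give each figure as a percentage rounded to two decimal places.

Employed = 11.65 + 145.37 = 157.02 million (anyone who worked, including part-time for economic reasons, counts as employed).
Unemployed = 11.84 million.
Labor force = 157.02 + 11.84 = 168.86 million.
Not in labor force = 46.93 + 4.44 + 23.02 = 74.39 million (those not working and not actively searching are outside the labor force — including those who want a job but have given up searching).
Civilian working-age population = 168.86 + 74.39 = 243.25 million.
Unemployment rate = 11.84 / 168.86 = 7.01%.
Labor force participation rate = 168.86 / 243.25 = 69.42%.

Unemployment rate ≈ 7.01%; labor force participation rate ≈ 69.42%.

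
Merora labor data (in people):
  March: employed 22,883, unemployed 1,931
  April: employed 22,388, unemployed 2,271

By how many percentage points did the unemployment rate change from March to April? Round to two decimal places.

March: labor force = 22,883 + 1,931 = 24,814; u = 1,931/24,814 = 7.78%.
April: labor force = 22,388 + 2,271 = 24,659; u = 2,271/24,659 = 9.21%.
Change = 9.21% − 7.78% = +1.43 pp.

The unemployment rate changed by +1.43 percentage points.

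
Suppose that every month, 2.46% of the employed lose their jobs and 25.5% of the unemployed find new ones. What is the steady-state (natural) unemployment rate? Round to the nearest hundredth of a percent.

At steady state the flows balance: s·E = f·U, so U/(E+U) = s/(s+f).
u* = 2.46 / (2.46 + 25.5) = 2.46 / 27.96 = 8.80%.

Steady-state unemployment rate ≈ 8.80%.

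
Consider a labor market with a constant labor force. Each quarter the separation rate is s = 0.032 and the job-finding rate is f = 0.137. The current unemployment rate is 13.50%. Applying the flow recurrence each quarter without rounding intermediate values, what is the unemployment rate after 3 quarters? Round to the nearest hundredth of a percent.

Unemployment rate after three quarters ≈ 15.82%.

With a fixed labor force, u_{t+1} = u_t + s·(1−u_t) − f·u_t = u_t·(1−s−f) + s.
Here 1−s−f = 0.831 and s = 0.032.
u_1 = 0.135000 × 0.831 + 0.032 = 0.144185.
u_2 = 0.144185 × 0.831 + 0.032 = 0.151818.
u_3 = 0.151818 × 0.831 + 0.032 = 0.158161.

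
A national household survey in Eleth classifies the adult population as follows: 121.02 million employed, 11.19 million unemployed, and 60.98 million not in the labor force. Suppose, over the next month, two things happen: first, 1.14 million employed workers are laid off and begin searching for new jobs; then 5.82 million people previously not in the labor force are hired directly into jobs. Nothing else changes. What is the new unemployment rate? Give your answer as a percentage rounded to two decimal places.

New unemployment rate ≈ 8.93%.

Initially, labor force = 121.02 + 11.19 = 132.21 million, so u = 11.19/132.21 = 8.46%.
After the first change, employed falls and unemployed rises by 1.14; labor force unchanged → E = 119.88, U = 12.33, labor force = 132.21 million.
After the second change, employed and labor force both rise by 5.82; unemployed unchanged → E = 125.70, U = 12.33, labor force = 138.03 million.
New unemployment rate = 12.33 / 138.03 = 8.93%.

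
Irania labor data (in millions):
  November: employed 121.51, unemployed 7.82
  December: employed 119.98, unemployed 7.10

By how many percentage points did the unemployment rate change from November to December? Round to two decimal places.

The unemployment rate changed by −0.46 percentage points.

November: labor force = 121.51 + 7.82 = 129.33; u = 7.82/129.33 = 6.05%.
December: labor force = 119.98 + 7.10 = 127.08; u = 7.10/127.08 = 5.59%.
Change = 5.59% − 6.05% = −0.46 pp.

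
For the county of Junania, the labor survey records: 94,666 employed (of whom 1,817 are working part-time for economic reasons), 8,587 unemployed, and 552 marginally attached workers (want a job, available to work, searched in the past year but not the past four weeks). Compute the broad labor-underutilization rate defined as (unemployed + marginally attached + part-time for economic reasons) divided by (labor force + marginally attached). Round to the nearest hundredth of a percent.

Labor force = 94,666 + 8,587 = 103,253.
Numerator = 8,587 + 552 + 1,817 = 10,956.
Denominator = 103,253 + 552 = 103,805.
Broad rate = 10,956 / 103,805 = 10.55%.

Broad underutilization rate ≈ 10.55%.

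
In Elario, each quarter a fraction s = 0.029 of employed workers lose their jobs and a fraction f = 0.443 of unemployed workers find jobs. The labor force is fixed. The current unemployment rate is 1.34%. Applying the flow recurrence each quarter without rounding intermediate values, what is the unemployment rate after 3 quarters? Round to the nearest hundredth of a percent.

Unemployment rate after three quarters ≈ 5.44%.

With a fixed labor force, u_{t+1} = u_t + s·(1−u_t) − f·u_t = u_t·(1−s−f) + s.
Here 1−s−f = 0.528 and s = 0.029.
u_1 = 0.013400 × 0.528 + 0.029 = 0.036075.
u_2 = 0.036075 × 0.528 + 0.029 = 0.048048.
u_3 = 0.048048 × 0.528 + 0.029 = 0.054369.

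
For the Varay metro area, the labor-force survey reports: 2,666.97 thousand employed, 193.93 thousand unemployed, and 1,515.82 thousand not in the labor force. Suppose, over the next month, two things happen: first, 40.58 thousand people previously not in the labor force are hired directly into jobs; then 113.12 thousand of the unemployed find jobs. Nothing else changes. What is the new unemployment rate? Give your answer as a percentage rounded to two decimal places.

New unemployment rate ≈ 2.79%.

Initially, labor force = 2,666.97 + 193.93 = 2,860.90 thousand, so u = 193.93/2,860.90 = 6.78%.
After the first change, employed and labor force both rise by 40.58; unemployed unchanged → E = 2,707.55, U = 193.93, labor force = 2,901.48 thousand.
After the second change, unemployed falls and employed rises by 113.12; labor force unchanged → E = 2,820.67, U = 80.81, labor force = 2,901.48 thousand.
New unemployment rate = 80.81 / 2,901.48 = 2.79%.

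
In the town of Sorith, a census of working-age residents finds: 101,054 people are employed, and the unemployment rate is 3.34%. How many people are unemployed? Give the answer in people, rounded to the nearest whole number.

Let U be the number unemployed. The labor force is E + U, and U/(E+U) = 0.0334.
So U = 0.0334 × 101,054 / (1 − 0.0334) = 3375.20 / 0.9666 ≈ 3,492.

About 3,492 are unemployed.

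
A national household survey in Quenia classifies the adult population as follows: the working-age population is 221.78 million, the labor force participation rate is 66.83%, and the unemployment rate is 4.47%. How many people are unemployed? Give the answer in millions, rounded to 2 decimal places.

About 6.63 million are unemployed.

Labor force = 0.6683 × 221.78 = 148.22 million.
Unemployed = 0.0447 × 148.22 ≈ 6.63 million.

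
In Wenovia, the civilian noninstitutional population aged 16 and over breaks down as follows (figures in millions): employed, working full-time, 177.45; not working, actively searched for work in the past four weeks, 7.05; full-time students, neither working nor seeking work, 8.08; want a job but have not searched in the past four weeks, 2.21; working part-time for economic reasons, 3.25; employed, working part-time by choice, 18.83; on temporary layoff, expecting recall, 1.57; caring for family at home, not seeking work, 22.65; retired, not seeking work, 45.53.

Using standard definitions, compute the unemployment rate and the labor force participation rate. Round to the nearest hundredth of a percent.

Unemployment rate ≈ 4.14%; labor force participation rate ≈ 72.62%.

Employed = 177.45 + 3.25 + 18.83 = 199.53 million (anyone who worked, including part-time for economic reasons, counts as employed).
Unemployed = 7.05 + 1.57 = 8.62 million (jobless and actively searching, or on temporary layoff).
Labor force = 199.53 + 8.62 = 208.15 million.
Not in labor force = 8.08 + 2.21 + 22.65 + 45.53 = 78.47 million (those not working and not actively searching are outside the labor force — including those who want a job but have given up searching).
Civilian working-age population = 208.15 + 78.47 = 286.62 million.
Unemployment rate = 8.62 / 208.15 = 4.14%.
Labor force participation rate = 208.15 / 286.62 = 72.62%.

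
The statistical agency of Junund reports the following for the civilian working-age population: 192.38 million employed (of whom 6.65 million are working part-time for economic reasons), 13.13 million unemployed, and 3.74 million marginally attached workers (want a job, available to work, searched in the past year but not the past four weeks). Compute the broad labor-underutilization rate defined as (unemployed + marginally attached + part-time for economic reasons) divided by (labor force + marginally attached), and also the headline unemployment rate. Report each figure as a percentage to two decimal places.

Broad underutilization rate ≈ 11.24%; headline unemployment rate ≈ 6.39%.

Labor force = 192.38 + 13.13 = 205.51 million.
Numerator = 13.13 + 3.74 + 6.65 = 23.52 million.
Denominator = 205.51 + 3.74 = 209.25 million.
Broad rate = 23.52 / 209.25 = 11.24%.
Headline unemployment rate = 13.13 / 205.51 = 6.39%.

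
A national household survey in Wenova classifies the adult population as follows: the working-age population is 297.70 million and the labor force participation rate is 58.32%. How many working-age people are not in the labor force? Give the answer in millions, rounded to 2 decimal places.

About 124.08 million are not in the labor force.

Share not in the labor force = 1 − 0.5832 = 0.4168.
Not in labor force = 0.4168 × 297.70 ≈ 124.08 million.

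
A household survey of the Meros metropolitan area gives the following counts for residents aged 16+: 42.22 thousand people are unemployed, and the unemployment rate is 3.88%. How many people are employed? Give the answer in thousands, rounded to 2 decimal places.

Labor force = U / u = 42.22 / 0.0388 ≈ 1,088.14 thousand.
Employed = labor force − unemployed = 1,088.14 − 42.22 = 1,045.92 thousand.

About 1,045.92 thousand are employed.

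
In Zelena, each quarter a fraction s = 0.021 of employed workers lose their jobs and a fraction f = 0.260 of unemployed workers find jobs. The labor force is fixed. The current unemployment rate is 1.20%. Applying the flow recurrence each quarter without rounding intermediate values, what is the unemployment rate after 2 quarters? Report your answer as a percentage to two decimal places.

Unemployment rate after two quarters ≈ 4.23%.

With a fixed labor force, u_{t+1} = u_t + s·(1−u_t) − f·u_t = u_t·(1−s−f) + s.
Here 1−s−f = 0.719 and s = 0.021.
u_1 = 0.012000 × 0.719 + 0.021 = 0.029628.
u_2 = 0.029628 × 0.719 + 0.021 = 0.042303.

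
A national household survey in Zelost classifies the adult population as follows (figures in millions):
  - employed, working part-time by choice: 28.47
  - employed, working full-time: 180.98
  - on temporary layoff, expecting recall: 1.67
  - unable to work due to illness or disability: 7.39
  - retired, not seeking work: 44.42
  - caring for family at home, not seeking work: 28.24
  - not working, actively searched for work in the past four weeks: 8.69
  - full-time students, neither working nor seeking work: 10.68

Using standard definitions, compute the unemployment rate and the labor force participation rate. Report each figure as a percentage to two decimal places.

Unemployment rate ≈ 4.71%; labor force participation rate ≈ 70.78%.

Employed = 28.47 + 180.98 = 209.45 million.
Unemployed = 1.67 + 8.69 = 10.36 million (jobless and actively searching, or on temporary layoff).
Labor force = 209.45 + 10.36 = 219.81 million.
Not in labor force = 7.39 + 44.42 + 28.24 + 10.68 = 90.73 million (those not working and not actively searching are outside the labor force).
Civilian working-age population = 219.81 + 90.73 = 310.54 million.
Unemployment rate = 10.36 / 219.81 = 4.71%.
Labor force participation rate = 219.81 / 310.54 = 70.78%.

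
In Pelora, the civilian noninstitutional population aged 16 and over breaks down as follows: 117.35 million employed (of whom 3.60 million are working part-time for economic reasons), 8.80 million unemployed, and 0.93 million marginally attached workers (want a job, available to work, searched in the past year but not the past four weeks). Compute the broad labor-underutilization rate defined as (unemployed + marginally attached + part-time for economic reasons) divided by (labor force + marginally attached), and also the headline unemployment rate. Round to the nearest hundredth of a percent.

Broad underutilization rate ≈ 10.49%; headline unemployment rate ≈ 6.98%.

Labor force = 117.35 + 8.80 = 126.15 million.
Numerator = 8.80 + 0.93 + 3.60 = 13.33 million.
Denominator = 126.15 + 0.93 = 127.08 million.
Broad rate = 13.33 / 127.08 = 10.49%.
Headline unemployment rate = 8.80 / 126.15 = 6.98%.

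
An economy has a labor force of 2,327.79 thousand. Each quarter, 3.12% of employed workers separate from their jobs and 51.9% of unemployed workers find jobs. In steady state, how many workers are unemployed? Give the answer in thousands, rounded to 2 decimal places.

About 132.00 thousand are unemployed in steady state.

Steady-state unemployment rate u* = s/(s+f) = 3.12/(3.12+51.9) = 0.056707.
Unemployed = u* × labor force = 0.056707 × 2,327.79 ≈ 132.00 thousand.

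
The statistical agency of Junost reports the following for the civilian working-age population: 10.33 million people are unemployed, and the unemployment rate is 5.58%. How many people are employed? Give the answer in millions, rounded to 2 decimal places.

About 174.80 million are employed.

Labor force = U / u = 10.33 / 0.0558 ≈ 185.13 million.
Employed = labor force − unemployed = 185.13 − 10.33 = 174.80 million.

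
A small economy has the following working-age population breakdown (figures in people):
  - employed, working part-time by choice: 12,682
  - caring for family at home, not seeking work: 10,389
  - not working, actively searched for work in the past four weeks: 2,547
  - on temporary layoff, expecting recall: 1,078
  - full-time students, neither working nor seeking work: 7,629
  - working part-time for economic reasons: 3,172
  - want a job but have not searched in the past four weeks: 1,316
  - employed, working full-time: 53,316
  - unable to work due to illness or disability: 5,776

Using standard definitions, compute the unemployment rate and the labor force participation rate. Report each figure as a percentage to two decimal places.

Employed = 12,682 + 3,172 + 53,316 = 69,170 (anyone who worked, including part-time for economic reasons, counts as employed).
Unemployed = 2,547 + 1,078 = 3,625 (jobless and actively searching, or on temporary layoff).
Labor force = 69,170 + 3,625 = 72,795.
Not in labor force = 10,389 + 7,629 + 1,316 + 5,776 = 25,110 (those not working and not actively searching are outside the labor force — including those who want a job but have given up searching).
Civilian working-age population = 72,795 + 25,110 = 97,905.
Unemployment rate = 3,625 / 72,795 = 4.98%.
Labor force participation rate = 72,795 / 97,905 = 74.35%.

Unemployment rate ≈ 4.98%; labor force participation rate ≈ 74.35%.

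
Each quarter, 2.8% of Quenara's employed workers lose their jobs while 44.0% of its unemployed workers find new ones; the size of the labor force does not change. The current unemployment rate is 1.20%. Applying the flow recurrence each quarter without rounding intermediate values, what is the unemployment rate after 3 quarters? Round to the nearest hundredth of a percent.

With a fixed labor force, u_{t+1} = u_t + s·(1−u_t) − f·u_t = u_t·(1−s−f) + s.
Here 1−s−f = 0.532 and s = 0.028.
u_1 = 0.012000 × 0.532 + 0.028 = 0.034384.
u_2 = 0.034384 × 0.532 + 0.028 = 0.046292.
u_3 = 0.046292 × 0.532 + 0.028 = 0.052627.

Unemployment rate after three quarters ≈ 5.26%.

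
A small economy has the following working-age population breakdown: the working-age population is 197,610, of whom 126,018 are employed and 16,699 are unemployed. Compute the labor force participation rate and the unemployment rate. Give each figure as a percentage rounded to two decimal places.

Labor force = employed + unemployed = 126,018 + 16,699 = 142,717.
Unemployment rate = 16,699 / 142,717 = 11.70%.
Labor force participation rate = 142,717 / 197,610 = 72.22%.

Labor force participation rate ≈ 72.22%; unemployment rate ≈ 11.70%.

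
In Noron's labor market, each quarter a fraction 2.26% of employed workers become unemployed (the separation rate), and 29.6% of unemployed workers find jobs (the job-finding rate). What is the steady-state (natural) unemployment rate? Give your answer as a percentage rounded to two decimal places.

At steady state the flows balance: s·E = f·U, so U/(E+U) = s/(s+f).
u* = 2.26 / (2.26 + 29.6) = 2.26 / 31.86 = 7.09%.

Steady-state unemployment rate ≈ 7.09%.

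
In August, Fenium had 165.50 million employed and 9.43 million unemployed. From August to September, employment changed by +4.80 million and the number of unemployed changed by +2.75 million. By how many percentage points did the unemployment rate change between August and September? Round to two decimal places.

The unemployment rate changed by +1.28 percentage points.

August: labor force = 165.50 + 9.43 = 174.93; u = 9.43/174.93 = 5.39%.
September: labor force = 170.30 + 12.18 = 182.48; u = 12.18/182.48 = 6.67%.
Change = 6.67% − 5.39% = +1.28 pp.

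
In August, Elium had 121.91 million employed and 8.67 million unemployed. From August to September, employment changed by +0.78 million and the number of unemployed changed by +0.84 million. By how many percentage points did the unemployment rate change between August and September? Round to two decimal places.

The unemployment rate changed by +0.55 percentage points.

August: labor force = 121.91 + 8.67 = 130.58; u = 8.67/130.58 = 6.64%.
September: labor force = 122.69 + 9.51 = 132.20; u = 9.51/132.20 = 7.19%.
Change = 7.19% − 6.64% = +0.55 pp.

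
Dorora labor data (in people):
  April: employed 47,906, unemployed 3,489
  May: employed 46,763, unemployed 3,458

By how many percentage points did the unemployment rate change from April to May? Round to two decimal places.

The unemployment rate changed by +0.10 percentage points.

April: labor force = 47,906 + 3,489 = 51,395; u = 3,489/51,395 = 6.79%.
May: labor force = 46,763 + 3,458 = 50,221; u = 3,458/50,221 = 6.89%.
Change = 6.89% − 6.79% = +0.10 pp.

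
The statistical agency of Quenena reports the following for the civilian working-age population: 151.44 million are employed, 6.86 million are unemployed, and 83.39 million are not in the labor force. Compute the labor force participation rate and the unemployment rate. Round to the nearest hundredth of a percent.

Labor force participation rate ≈ 65.50%; unemployment rate ≈ 4.33%.

Labor force = employed + unemployed = 151.44 + 6.86 = 158.30 million.
Working-age population = 158.30 + 83.39 = 241.69 million.
Unemployment rate = 6.86 / 158.30 = 4.33%.
Labor force participation rate = 158.30 / 241.69 = 65.50%.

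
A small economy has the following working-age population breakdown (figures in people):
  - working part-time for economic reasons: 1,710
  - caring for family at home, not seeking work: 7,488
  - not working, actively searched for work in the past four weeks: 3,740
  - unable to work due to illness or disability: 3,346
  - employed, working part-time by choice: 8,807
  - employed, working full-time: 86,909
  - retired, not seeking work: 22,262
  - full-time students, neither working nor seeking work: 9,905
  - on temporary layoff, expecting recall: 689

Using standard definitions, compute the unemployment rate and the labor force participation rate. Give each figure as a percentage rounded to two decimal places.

Unemployment rate ≈ 4.35%; labor force participation rate ≈ 70.31%.

Employed = 1,710 + 8,807 + 86,909 = 97,426 (anyone who worked, including part-time for economic reasons, counts as employed).
Unemployed = 3,740 + 689 = 4,429 (jobless and actively searching, or on temporary layoff).
Labor force = 97,426 + 4,429 = 101,855.
Not in labor force = 7,488 + 3,346 + 22,262 + 9,905 = 43,001 (those not working and not actively searching are outside the labor force).
Civilian working-age population = 101,855 + 43,001 = 144,856.
Unemployment rate = 4,429 / 101,855 = 4.35%.
Labor force participation rate = 101,855 / 144,856 = 70.31%.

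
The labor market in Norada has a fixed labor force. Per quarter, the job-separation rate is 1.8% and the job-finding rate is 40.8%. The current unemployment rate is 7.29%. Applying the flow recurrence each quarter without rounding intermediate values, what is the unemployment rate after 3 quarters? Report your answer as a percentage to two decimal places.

Unemployment rate after three quarters ≈ 4.80%.

With a fixed labor force, u_{t+1} = u_t + s·(1−u_t) − f·u_t = u_t·(1−s−f) + s.
Here 1−s−f = 0.574 and s = 0.018.
u_1 = 0.072900 × 0.574 + 0.018 = 0.059845.
u_2 = 0.059845 × 0.574 + 0.018 = 0.052351.
u_3 = 0.052351 × 0.574 + 0.018 = 0.048049.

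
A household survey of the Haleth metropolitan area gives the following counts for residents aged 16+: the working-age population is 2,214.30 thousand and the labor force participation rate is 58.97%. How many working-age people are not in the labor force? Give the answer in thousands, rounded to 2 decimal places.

Share not in the labor force = 1 − 0.5897 = 0.4103.
Not in labor force = 0.4103 × 2,214.30 ≈ 908.53 thousand.

About 908.53 thousand are not in the labor force.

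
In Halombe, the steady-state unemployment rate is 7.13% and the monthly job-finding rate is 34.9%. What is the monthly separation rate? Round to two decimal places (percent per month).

From u* = s/(s+f): s = u·f/(1−u).
s = 0.0713 × 34.9 / (1 − 0.0713) = 2.4884 / 0.9287 ≈ 2.68% per month.

Separation rate ≈ 2.68% per month.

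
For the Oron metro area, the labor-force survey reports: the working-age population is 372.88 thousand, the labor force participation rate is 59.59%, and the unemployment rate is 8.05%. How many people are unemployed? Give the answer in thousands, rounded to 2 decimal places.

Labor force = 0.5959 × 372.88 = 222.20 thousand.
Unemployed = 0.0805 × 222.20 ≈ 17.89 thousand.

About 17.89 thousand are unemployed.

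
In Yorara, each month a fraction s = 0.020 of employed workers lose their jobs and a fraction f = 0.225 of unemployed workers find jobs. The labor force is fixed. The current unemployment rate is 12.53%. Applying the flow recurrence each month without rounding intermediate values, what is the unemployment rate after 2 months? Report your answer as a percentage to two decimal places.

With a fixed labor force, u_{t+1} = u_t + s·(1−u_t) − f·u_t = u_t·(1−s−f) + s.
Here 1−s−f = 0.755 and s = 0.020.
u_1 = 0.125300 × 0.755 + 0.020 = 0.114601.
u_2 = 0.114601 × 0.755 + 0.020 = 0.106524.

Unemployment rate after two months ≈ 10.65%.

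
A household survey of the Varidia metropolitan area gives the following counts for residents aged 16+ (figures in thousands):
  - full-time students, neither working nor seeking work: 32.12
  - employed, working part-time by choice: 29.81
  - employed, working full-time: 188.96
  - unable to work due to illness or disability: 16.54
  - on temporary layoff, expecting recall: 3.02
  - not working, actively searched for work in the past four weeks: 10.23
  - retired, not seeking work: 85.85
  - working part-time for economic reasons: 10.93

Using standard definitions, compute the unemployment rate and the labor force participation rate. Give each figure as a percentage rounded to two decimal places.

Employed = 29.81 + 188.96 + 10.93 = 229.70 thousand (anyone who worked, including part-time for economic reasons, counts as employed).
Unemployed = 3.02 + 10.23 = 13.25 thousand (jobless and actively searching, or on temporary layoff).
Labor force = 229.70 + 13.25 = 242.95 thousand.
Not in labor force = 32.12 + 16.54 + 85.85 = 134.51 thousand (those not working and not actively searching are outside the labor force).
Civilian working-age population = 242.95 + 134.51 = 377.46 thousand.
Unemployment rate = 13.25 / 242.95 = 5.45%.
Labor force participation rate = 242.95 / 377.46 = 64.36%.

Unemployment rate ≈ 5.45%; labor force participation rate ≈ 64.36%.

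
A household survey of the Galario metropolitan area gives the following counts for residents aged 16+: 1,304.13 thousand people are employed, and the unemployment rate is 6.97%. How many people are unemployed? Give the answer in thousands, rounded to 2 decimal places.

About 97.71 thousand are unemployed.

Let U be the number unemployed. The labor force is E + U, and U/(E+U) = 0.0697.
So U = 0.0697 × 1,304.13 / (1 − 0.0697) = 90.8979 / 0.9303 ≈ 97.71 thousand.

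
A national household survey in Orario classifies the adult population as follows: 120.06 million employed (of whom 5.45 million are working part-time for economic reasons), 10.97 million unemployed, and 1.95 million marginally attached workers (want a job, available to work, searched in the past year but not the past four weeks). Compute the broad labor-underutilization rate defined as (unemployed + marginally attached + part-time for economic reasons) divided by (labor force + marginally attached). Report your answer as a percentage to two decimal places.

Labor force = 120.06 + 10.97 = 131.03 million.
Numerator = 10.97 + 1.95 + 5.45 = 18.37 million.
Denominator = 131.03 + 1.95 = 132.98 million.
Broad rate = 18.37 / 132.98 = 13.81%.

Broad underutilization rate ≈ 13.81%.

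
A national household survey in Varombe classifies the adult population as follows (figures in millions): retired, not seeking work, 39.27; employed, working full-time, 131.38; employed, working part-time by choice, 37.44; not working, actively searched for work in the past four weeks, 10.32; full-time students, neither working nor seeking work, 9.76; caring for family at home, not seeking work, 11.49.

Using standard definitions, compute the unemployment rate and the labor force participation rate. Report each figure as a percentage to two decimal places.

Employed = 131.38 + 37.44 = 168.82 million.
Unemployed = 10.32 million.
Labor force = 168.82 + 10.32 = 179.14 million.
Not in labor force = 39.27 + 9.76 + 11.49 = 60.52 million (those not working and not actively searching are outside the labor force).
Civilian working-age population = 179.14 + 60.52 = 239.66 million.
Unemployment rate = 10.32 / 179.14 = 5.76%.
Labor force participation rate = 179.14 / 239.66 = 74.75%.

Unemployment rate ≈ 5.76%; labor force participation rate ≈ 74.75%.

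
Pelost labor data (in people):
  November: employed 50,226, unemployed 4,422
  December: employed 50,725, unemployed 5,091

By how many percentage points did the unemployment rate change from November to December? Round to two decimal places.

November: labor force = 50,226 + 4,422 = 54,648; u = 4,422/54,648 = 8.09%.
December: labor force = 50,725 + 5,091 = 55,816; u = 5,091/55,816 = 9.12%.
Change = 9.12% − 8.09% = +1.03 pp.

The unemployment rate changed by +1.03 percentage points.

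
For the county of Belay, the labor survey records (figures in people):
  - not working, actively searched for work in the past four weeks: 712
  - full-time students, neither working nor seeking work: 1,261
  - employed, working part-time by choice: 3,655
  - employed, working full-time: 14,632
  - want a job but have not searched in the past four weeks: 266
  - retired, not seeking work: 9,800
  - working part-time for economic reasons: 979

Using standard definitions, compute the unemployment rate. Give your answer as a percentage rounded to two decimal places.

Employed = 3,655 + 14,632 + 979 = 19,266 (anyone who worked, including part-time for economic reasons, counts as employed).
Unemployed = 712.
Labor force = 19,266 + 712 = 19,978.
Unemployment rate = 712 / 19,978 = 3.56%.

Unemployment rate ≈ 3.56%.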